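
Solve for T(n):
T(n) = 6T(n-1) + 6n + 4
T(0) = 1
First-order linear with linear forcing.
Homogeneous solution: T_h(n) = A·(6)^n.
Try particular T_p(n) = pn + q. Substituting:
  pn + q = 6(p(n-1) + q) + 6n + 4.
Matching the n-coefficient: p = 6p + 6 ⇒ p = - \frac{6}{5}.
Matching constants: q = -6p + 6q + 4 ⇒ q = - \frac{56}{25}.
General: T(n) = A·(6)^n - \frac{6 n}{5} - \frac{56}{25}.
Apply T(0) = 1: A - \frac{56}{25} = 1 ⇒ A = \frac{81}{25}.
So T(n) = \frac{81 \cdot 6^{n}}{25} - \frac{6 n}{5} - \frac{56}{25}.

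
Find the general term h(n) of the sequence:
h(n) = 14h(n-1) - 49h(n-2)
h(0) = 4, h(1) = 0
Characteristic equation: x² - 14x + 49 = 0, which is (x - (7))².
Repeated root r = 7.
General solution: h(n) = (A + Bn)·(7)^n.
From h(0) = 4: A = 4.
From h(1) = 0: (A + B)·(7) = 0 ⇒ B = -4.
So h(n) = \left(4 - 4 n\right) \cdot (7)^n.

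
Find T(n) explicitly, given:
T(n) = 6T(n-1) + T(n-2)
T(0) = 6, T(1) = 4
Characteristic equation: x² - 6x - 1 = 0.
Discriminant Δ = (6)² + 4·(1) = 40.
Roots r₁,₂ = (6 ± √40)/2, so r₁ = 3 + \sqrt{10}, r₂ = 3 - \sqrt{10}.
General solution: T(n) = A·r₁^n + B·r₂^n.
From the initial conditions, A + B = 6 and r₁A + r₂B = 4.
Since r₁ - r₂ = √40: A = (4 - (6)r₂)/√40 = 3 - \frac{7 \sqrt{10}}{10}, and B = 6 - A = \frac{7 \sqrt{10}}{10} + 3.
So T(n) = \left(3 - \frac{7 \sqrt{10}}{10}\right)\left(3 + \sqrt{10}\right)^n + \left(\frac{7 \sqrt{10}}{10} + 3\right)\left(3 - \sqrt{10}\right)^n.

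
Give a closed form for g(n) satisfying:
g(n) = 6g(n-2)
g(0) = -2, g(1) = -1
Characteristic equation: x² - 6 = 0.
Discriminant Δ = (0)² + 4·(6) = 24.
Roots r₁,₂ = (0 ± √24)/2, so r₁ = \sqrt{6}, r₂ = - \sqrt{6}.
General solution: g(n) = A·r₁^n + B·r₂^n.
From the initial conditions, A + B = -2 and r₁A + r₂B = -1.
Since r₁ - r₂ = √24: A = (-1 - (-2)r₂)/√24 = -1 - \frac{\sqrt{6}}{12}, and B = -2 - A = -1 + \frac{\sqrt{6}}{12}.
So g(n) = \left(-1 - \frac{\sqrt{6}}{12}\right)\left(\sqrt{6}\right)^n + \left(-1 + \frac{\sqrt{6}}{12}\right)\left(- \sqrt{6}\right)^n.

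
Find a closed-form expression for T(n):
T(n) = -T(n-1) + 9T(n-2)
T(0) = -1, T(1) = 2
Characteristic equation: x² + x - 9 = 0.
Discriminant Δ = (-1)² + 4·(9) = 37.
Roots r₁,₂ = (-1 ± √37)/2, so r₁ = - \frac{1}{2} + \frac{\sqrt{37}}{2}, r₂ = - \frac{\sqrt{37}}{2} - \frac{1}{2}.
General solution: T(n) = A·r₁^n + B·r₂^n.
From the initial conditions, A + B = -1 and r₁A + r₂B = 2.
Since r₁ - r₂ = √37: A = (2 - (-1)r₂)/√37 = - \frac{1}{2} + \frac{3 \sqrt{37}}{74}, and B = -1 - A = - \frac{1}{2} - \frac{3 \sqrt{37}}{74}.
So T(n) = \left(- \frac{1}{2} + \frac{3 \sqrt{37}}{74}\right)\left(- \frac{1}{2} + \frac{\sqrt{37}}{2}\right)^n + \left(- \frac{1}{2} - \frac{3 \sqrt{37}}{74}\right)\left(- \frac{\sqrt{37}}{2} - \frac{1}{2}\right)^n.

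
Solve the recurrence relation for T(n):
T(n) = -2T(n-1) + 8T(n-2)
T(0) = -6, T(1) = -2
Characteristic equation: x² + 2x - 8 = 0, which factors as (x - (-4))(x - (2)) = 0.
Roots r₁ = -4, r₂ = 2 (distinct).
General solution: T(n) = A·(-4)^n + B·(2)^n.
From T(0) = -6: A + B = -6.
From T(1) = -2: -4A + 2B = -2.
Solving: A = - \frac{5}{3}, B = - \frac{13}{3}.
So T(n) = - \frac{5 \left(-4\right)^{n}}{3} - \frac{13 \cdot 2^{n}}{3}.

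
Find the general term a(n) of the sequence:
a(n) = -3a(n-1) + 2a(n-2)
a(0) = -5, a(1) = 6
Characteristic equation: x² + 3x - 2 = 0.
Discriminant Δ = (-3)² + 4·(2) = 17.
Roots r₁,₂ = (-3 ± √17)/2, so r₁ = - \frac{3}{2} + \frac{\sqrt{17}}{2}, r₂ = - \frac{\sqrt{17}}{2} - \frac{3}{2}.
General solution: a(n) = A·r₁^n + B·r₂^n.
From the initial conditions, A + B = -5 and r₁A + r₂B = 6.
Since r₁ - r₂ = √17: A = (6 - (-5)r₂)/√17 = - \frac{5}{2} - \frac{3 \sqrt{17}}{34}, and B = -5 - A = - \frac{5}{2} + \frac{3 \sqrt{17}}{34}.
So a(n) = \left(- \frac{5}{2} - \frac{3 \sqrt{17}}{34}\right)\left(- \frac{3}{2} + \frac{\sqrt{17}}{2}\right)^n + \left(- \frac{5}{2} + \frac{3 \sqrt{17}}{34}\right)\left(- \frac{\sqrt{17}}{2} - \frac{3}{2}\right)^n.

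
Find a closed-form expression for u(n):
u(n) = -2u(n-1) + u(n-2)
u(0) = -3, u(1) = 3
Characteristic equation: x² + 2x - 1 = 0.
Discriminant Δ = (-2)² + 4·(1) = 8.
Roots r₁,₂ = (-2 ± √8)/2, so r₁ = -1 + \sqrt{2}, r₂ = - \sqrt{2} - 1.
General solution: u(n) = A·r₁^n + B·r₂^n.
From the initial conditions, A + B = -3 and r₁A + r₂B = 3.
Since r₁ - r₂ = √8: A = (3 - (-3)r₂)/√8 = - \frac{3}{2}, and B = -3 - A = - \frac{3}{2}.
So u(n) = \left(- \frac{3}{2}\right)\left(-1 + \sqrt{2}\right)^n + \left(- \frac{3}{2}\right)\left(- \sqrt{2} - 1\right)^n.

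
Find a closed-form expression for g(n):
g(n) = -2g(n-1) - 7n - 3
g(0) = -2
First-order linear with linear forcing.
Homogeneous solution: g_h(n) = A·(-2)^n.
Try particular g_p(n) = pn + q. Substituting:
  pn + q = -2(p(n-1) + q) - 7n - 3.
Matching the n-coefficient: p = -2p - 7 ⇒ p = - \frac{7}{3}.
Matching constants: q = 2p - 2q - 3 ⇒ q = - \frac{23}{9}.
General: g(n) = A·(-2)^n - \frac{7 n}{3} - \frac{23}{9}.
Apply g(0) = -2: A - \frac{23}{9} = -2 ⇒ A = \frac{5}{9}.
So g(n) = \frac{5 \left(-2\right)^{n}}{9} - \frac{7 n}{3} - \frac{23}{9}.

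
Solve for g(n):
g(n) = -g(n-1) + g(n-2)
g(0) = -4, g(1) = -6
Characteristic equation: x² + x - 1 = 0.
Discriminant Δ = (-1)² + 4·(1) = 5.
Roots r₁,₂ = (-1 ± √5)/2, so r₁ = - \frac{1}{2} + \frac{\sqrt{5}}{2}, r₂ = - \frac{\sqrt{5}}{2} - \frac{1}{2}.
General solution: g(n) = A·r₁^n + B·r₂^n.
From the initial conditions, A + B = -4 and r₁A + r₂B = -6.
Since r₁ - r₂ = √5: A = (-6 - (-4)r₂)/√5 = - \frac{8 \sqrt{5}}{5} - 2, and B = -4 - A = -2 + \frac{8 \sqrt{5}}{5}.
So g(n) = \left(- \frac{8 \sqrt{5}}{5} - 2\right)\left(- \frac{1}{2} + \frac{\sqrt{5}}{2}\right)^n + \left(-2 + \frac{8 \sqrt{5}}{5}\right)\left(- \frac{\sqrt{5}}{2} - \frac{1}{2}\right)^n.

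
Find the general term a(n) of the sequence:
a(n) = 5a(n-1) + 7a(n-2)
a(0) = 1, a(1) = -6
Characteristic equation: x² - 5x - 7 = 0.
Discriminant Δ = (5)² + 4·(7) = 53.
Roots r₁,₂ = (5 ± √53)/2, so r₁ = \frac{5}{2} + \frac{\sqrt{53}}{2}, r₂ = \frac{5}{2} - \frac{\sqrt{53}}{2}.
General solution: a(n) = A·r₁^n + B·r₂^n.
From the initial conditions, A + B = 1 and r₁A + r₂B = -6.
Since r₁ - r₂ = √53: A = (-6 - (1)r₂)/√53 = \frac{1}{2} - \frac{17 \sqrt{53}}{106}, and B = 1 - A = \frac{1}{2} + \frac{17 \sqrt{53}}{106}.
So a(n) = \left(\frac{1}{2} - \frac{17 \sqrt{53}}{106}\right)\left(\frac{5}{2} + \frac{\sqrt{53}}{2}\right)^n + \left(\frac{1}{2} + \frac{17 \sqrt{53}}{106}\right)\left(\frac{5}{2} - \frac{\sqrt{53}}{2}\right)^n.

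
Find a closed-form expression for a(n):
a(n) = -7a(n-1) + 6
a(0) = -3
First-order linear non-homogeneous.
Homogeneous solution: a_h(n) = A·(-7)^n.
Try constant particular solution a_p = K: K = -7K + 6 ⇒ K = \frac{3}{4}.
General: a(n) = A·(-7)^n + \frac{3}{4}.
Apply a(0) = -3: A + \frac{3}{4} = -3 ⇒ A = - \frac{15}{4}.
So a(n) = \frac{3}{4} - \frac{15 \left(-7\right)^{n}}{4}.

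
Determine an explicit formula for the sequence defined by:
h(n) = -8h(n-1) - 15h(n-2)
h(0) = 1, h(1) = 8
Characteristic equation: x² + 8x + 15 = 0, which factors as (x - (-5))(x - (-3)) = 0.
Roots r₁ = -5, r₂ = -3 (distinct).
General solution: h(n) = A·(-5)^n + B·(-3)^n.
From h(0) = 1: A + B = 1.
From h(1) = 8: -5A - 3B = 8.
Solving: A = - \frac{11}{2}, B = \frac{13}{2}.
So h(n) = \frac{13 \left(-3\right)^{n}}{2} - \frac{11 \left(-5\right)^{n}}{2}.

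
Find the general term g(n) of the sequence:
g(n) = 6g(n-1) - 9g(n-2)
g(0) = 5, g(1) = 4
Characteristic equation: x² - 6x + 9 = 0, which is (x - (3))².
Repeated root r = 3.
General solution: g(n) = (A + Bn)·(3)^n.
From g(0) = 5: A = 5.
From g(1) = 4: (A + B)·(3) = 4 ⇒ B = - \frac{11}{3}.
So g(n) = \left(5 - \frac{11 n}{3}\right) \cdot (3)^n.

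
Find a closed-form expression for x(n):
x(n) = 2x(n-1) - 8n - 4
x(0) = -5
First-order linear with linear forcing.
Homogeneous solution: x_h(n) = A·(2)^n.
Try particular x_p(n) = pn + q. Substituting:
  pn + q = 2(p(n-1) + q) - 8n - 4.
Matching the n-coefficient: p = 2p - 8 ⇒ p = 8.
Matching constants: q = -2p + 2q - 4 ⇒ q = 20.
General: x(n) = A·(2)^n + 8 n + 20.
Apply x(0) = -5: A + 20 = -5 ⇒ A = -25.
So x(n) = - 25 \cdot 2^{n} + 8 n + 20.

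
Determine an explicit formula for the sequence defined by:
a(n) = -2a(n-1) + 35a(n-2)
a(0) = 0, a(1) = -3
Characteristic equation: x² + 2x - 35 = 0, which factors as (x - (5))(x - (-7)) = 0.
Roots r₁ = 5, r₂ = -7 (distinct).
General solution: a(n) = A·(5)^n + B·(-7)^n.
From a(0) = 0: A + B = 0.
From a(1) = -3: 5A - 7B = -3.
Solving: A = - \frac{1}{4}, B = \frac{1}{4}.
So a(n) = \frac{\left(-7\right)^{n}}{4} - \frac{5^{n}}{4}.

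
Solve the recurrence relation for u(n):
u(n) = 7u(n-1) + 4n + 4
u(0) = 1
First-order linear with linear forcing.
Homogeneous solution: u_h(n) = A·(7)^n.
Try particular u_p(n) = pn + q. Substituting:
  pn + q = 7(p(n-1) + q) + 4n + 4.
Matching the n-coefficient: p = 7p + 4 ⇒ p = - \frac{2}{3}.
Matching constants: q = -7p + 7q + 4 ⇒ q = - \frac{13}{9}.
General: u(n) = A·(7)^n - \frac{2 n}{3} - \frac{13}{9}.
Apply u(0) = 1: A - \frac{13}{9} = 1 ⇒ A = \frac{22}{9}.
So u(n) = \frac{22 \cdot 7^{n}}{9} - \frac{2 n}{3} - \frac{13}{9}.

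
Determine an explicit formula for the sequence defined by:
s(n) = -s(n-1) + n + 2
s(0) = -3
First-order linear with linear forcing.
Homogeneous solution: s_h(n) = A·(-1)^n.
Try particular s_p(n) = pn + q. Substituting:
  pn + q = -(p(n-1) + q) + n + 2.
Matching the n-coefficient: p = -p + 1 ⇒ p = \frac{1}{2}.
Matching constants: q = p - q + 2 ⇒ q = \frac{5}{4}.
General: s(n) = A·(-1)^n + \frac{n}{2} + \frac{5}{4}.
Apply s(0) = -3: A + \frac{5}{4} = -3 ⇒ A = - \frac{17}{4}.
So s(n) = - \frac{17 \left(-1\right)^{n}}{4} + \frac{n}{2} + \frac{5}{4}.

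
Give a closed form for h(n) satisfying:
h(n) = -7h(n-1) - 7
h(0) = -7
First-order linear non-homogeneous.
Homogeneous solution: h_h(n) = A·(-7)^n.
Try constant particular solution h_p = K: K = -7K - 7 ⇒ K = - \frac{7}{8}.
General: h(n) = A·(-7)^n - \frac{7}{8}.
Apply h(0) = -7: A - \frac{7}{8} = -7 ⇒ A = - \frac{49}{8}.
So h(n) = - \frac{49 \left(-7\right)^{n}}{8} - \frac{7}{8}.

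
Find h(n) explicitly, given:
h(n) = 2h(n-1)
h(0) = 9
This is a homogeneous first-order recurrence with ratio 2.
By induction h(n) = h(0) · (2)^n = 9 \cdot 2^{n}.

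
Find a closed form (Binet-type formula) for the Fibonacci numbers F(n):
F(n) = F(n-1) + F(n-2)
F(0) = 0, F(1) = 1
This is the Fibonacci sequence.
Characteristic equation: x² - x - 1 = 0; roots r₁ = \frac{1}{2} + \frac{\sqrt{5}}{2}, r₂ = \frac{1}{2} - \frac{\sqrt{5}}{2}.
General: F(n) = A·r₁^n + B·r₂^n. Solving with F(0)=0, F(1)=1 gives A = \frac{\sqrt{5}}{5}, B = - \frac{\sqrt{5}}{5}.
So F(n) = \frac{2^{- n} \sqrt{5} \left(- \left(1 - \sqrt{5}\right)^{n} + \left(1 + \sqrt{5}\right)^{n}\right)}{5}.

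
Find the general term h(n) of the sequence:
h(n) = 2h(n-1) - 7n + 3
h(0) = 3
First-order linear with linear forcing.
Homogeneous solution: h_h(n) = A·(2)^n.
Try particular h_p(n) = pn + q. Substituting:
  pn + q = 2(p(n-1) + q) - 7n + 3.
Matching the n-coefficient: p = 2p - 7 ⇒ p = 7.
Matching constants: q = -2p + 2q + 3 ⇒ q = 11.
General: h(n) = A·(2)^n + 7 n + 11.
Apply h(0) = 3: A + 11 = 3 ⇒ A = -8.
So h(n) = - 8 \cdot 2^{n} + 7 n + 11.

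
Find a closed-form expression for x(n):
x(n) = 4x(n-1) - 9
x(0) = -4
First-order linear non-homogeneous.
Homogeneous solution: x_h(n) = A·(4)^n.
Try constant particular solution x_p = K: K = 4K - 9 ⇒ K = 3.
General: x(n) = A·(4)^n + 3.
Apply x(0) = -4: A + 3 = -4 ⇒ A = -7.
So x(n) = 3 - 7 \cdot 4^{n}.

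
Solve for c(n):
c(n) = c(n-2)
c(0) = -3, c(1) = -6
Characteristic equation: x² - 1 = 0, which factors as (x - (1))(x - (-1)) = 0.
Roots r₁ = 1, r₂ = -1 (distinct).
General solution: c(n) = A·(1)^n + B·(-1)^n.
From c(0) = -3: A + B = -3.
From c(1) = -6: A - B = -6.
Solving: A = - \frac{9}{2}, B = \frac{3}{2}.
So c(n) = \frac{3 \left(-1\right)^{n}}{2} - \frac{9}{2}.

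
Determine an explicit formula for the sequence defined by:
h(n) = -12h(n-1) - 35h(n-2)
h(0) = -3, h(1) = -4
Characteristic equation: x² + 12x + 35 = 0, which factors as (x - (-7))(x - (-5)) = 0.
Roots r₁ = -7, r₂ = -5 (distinct).
General solution: h(n) = A·(-7)^n + B·(-5)^n.
From h(0) = -3: A + B = -3.
From h(1) = -4: -7A - 5B = -4.
Solving: A = \frac{19}{2}, B = - \frac{25}{2}.
So h(n) = - \frac{25 \left(-5\right)^{n}}{2} + \frac{19 \left(-7\right)^{n}}{2}.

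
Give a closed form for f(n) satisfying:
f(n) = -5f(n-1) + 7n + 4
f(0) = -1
First-order linear with linear forcing.
Homogeneous solution: f_h(n) = A·(-5)^n.
Try particular f_p(n) = pn + q. Substituting:
  pn + q = -5(p(n-1) + q) + 7n + 4.
Matching the n-coefficient: p = -5p + 7 ⇒ p = \frac{7}{6}.
Matching constants: q = 5p - 5q + 4 ⇒ q = \frac{59}{36}.
General: f(n) = A·(-5)^n + \frac{7 n}{6} + \frac{59}{36}.
Apply f(0) = -1: A + \frac{59}{36} = -1 ⇒ A = - \frac{95}{36}.
So f(n) = - \frac{95 \left(-5\right)^{n}}{36} + \frac{7 n}{6} + \frac{59}{36}.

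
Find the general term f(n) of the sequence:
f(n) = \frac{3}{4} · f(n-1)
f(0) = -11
Pure geometric recurrence with ratio \frac{3}{4}.
By induction f(n) = f(0) · (\frac{3}{4})^n = - 11 \left(\frac{3}{4}\right)^{n}.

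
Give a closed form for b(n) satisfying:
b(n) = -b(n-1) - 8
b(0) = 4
First-order linear non-homogeneous.
Homogeneous solution: b_h(n) = A·(-1)^n.
Try constant particular solution b_p = K: K = -K - 8 ⇒ K = -4.
General: b(n) = A·(-1)^n - 4.
Apply b(0) = 4: A - 4 = 4 ⇒ A = 8.
So b(n) = 8 \left(-1\right)^{n} - 4.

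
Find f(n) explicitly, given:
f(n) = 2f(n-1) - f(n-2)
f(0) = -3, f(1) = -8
Characteristic equation: x² - 2x + 1 = 0, which is (x - (1))².
Repeated root r = 1.
General solution: f(n) = (A + Bn)·(1)^n.
From f(0) = -3: A = -3.
From f(1) = -8: (A + B)·(1) = -8 ⇒ B = -5.
So f(n) = \left(- 5 n - 3\right) \cdot (1)^n.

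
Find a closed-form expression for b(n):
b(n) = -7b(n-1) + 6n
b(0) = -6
First-order linear with linear forcing.
Homogeneous solution: b_h(n) = A·(-7)^n.
Try particular b_p(n) = pn + q. Substituting:
  pn + q = -7(p(n-1) + q) + 6n.
Matching the n-coefficient: p = -7p + 6 ⇒ p = \frac{3}{4}.
Matching constants: q = 7p - 7q ⇒ q = \frac{21}{32}.
General: b(n) = A·(-7)^n + \frac{3 n}{4} + \frac{21}{32}.
Apply b(0) = -6: A + \frac{21}{32} = -6 ⇒ A = - \frac{213}{32}.
So b(n) = - \frac{213 \left(-7\right)^{n}}{32} + \frac{3 n}{4} + \frac{21}{32}.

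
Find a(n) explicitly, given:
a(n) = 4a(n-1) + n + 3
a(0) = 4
First-order linear with linear forcing.
Homogeneous solution: a_h(n) = A·(4)^n.
Try particular a_p(n) = pn + q. Substituting:
  pn + q = 4(p(n-1) + q) + n + 3.
Matching the n-coefficient: p = 4p + 1 ⇒ p = - \frac{1}{3}.
Matching constants: q = -4p + 4q + 3 ⇒ q = - \frac{13}{9}.
General: a(n) = A·(4)^n - \frac{n}{3} - \frac{13}{9}.
Apply a(0) = 4: A - \frac{13}{9} = 4 ⇒ A = \frac{49}{9}.
So a(n) = \frac{49 \cdot 4^{n}}{9} - \frac{n}{3} - \frac{13}{9}.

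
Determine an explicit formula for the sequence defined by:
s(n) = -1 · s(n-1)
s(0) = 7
Pure geometric recurrence with ratio -1.
By induction s(n) = s(0) · (-1)^n = 7 \left(-1\right)^{n}.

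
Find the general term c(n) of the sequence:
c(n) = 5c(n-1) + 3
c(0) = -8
First-order linear non-homogeneous.
Homogeneous solution: c_h(n) = A·(5)^n.
Try constant particular solution c_p = K: K = 5K + 3 ⇒ K = - \frac{3}{4}.
General: c(n) = A·(5)^n - \frac{3}{4}.
Apply c(0) = -8: A - \frac{3}{4} = -8 ⇒ A = - \frac{29}{4}.
So c(n) = - \frac{29 \cdot 5^{n}}{4} - \frac{3}{4}.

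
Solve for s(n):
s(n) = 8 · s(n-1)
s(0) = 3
Pure geometric recurrence with ratio 8.
By induction s(n) = s(0) · (8)^n = 3 \cdot 8^{n}.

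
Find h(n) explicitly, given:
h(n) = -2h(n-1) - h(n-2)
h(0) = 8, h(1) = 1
Characteristic equation: x² + 2x + 1 = 0, which is (x - (-1))².
Repeated root r = -1.
General solution: h(n) = (A + Bn)·(-1)^n.
From h(0) = 8: A = 8.
From h(1) = 1: (A + B)·(-1) = 1 ⇒ B = -9.
So h(n) = \left(8 - 9 n\right) \cdot (-1)^n.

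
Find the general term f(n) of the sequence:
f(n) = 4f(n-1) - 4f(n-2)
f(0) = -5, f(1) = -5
Characteristic equation: x² - 4x + 4 = 0, which is (x - (2))².
Repeated root r = 2.
General solution: f(n) = (A + Bn)·(2)^n.
From f(0) = -5: A = -5.
From f(1) = -5: (A + B)·(2) = -5 ⇒ B = \frac{5}{2}.
So f(n) = \left(\frac{5 n}{2} - 5\right) \cdot (2)^n.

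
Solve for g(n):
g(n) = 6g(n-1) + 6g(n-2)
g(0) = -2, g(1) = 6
Characteristic equation: x² - 6x - 6 = 0.
Discriminant Δ = (6)² + 4·(6) = 60.
Roots r₁,₂ = (6 ± √60)/2, so r₁ = 3 + \sqrt{15}, r₂ = 3 - \sqrt{15}.
General solution: g(n) = A·r₁^n + B·r₂^n.
From the initial conditions, A + B = -2 and r₁A + r₂B = 6.
Since r₁ - r₂ = √60: A = (6 - (-2)r₂)/√60 = -1 + \frac{2 \sqrt{15}}{5}, and B = -2 - A = - \frac{2 \sqrt{15}}{5} - 1.
So g(n) = \left(-1 + \frac{2 \sqrt{15}}{5}\right)\left(3 + \sqrt{15}\right)^n + \left(- \frac{2 \sqrt{15}}{5} - 1\right)\left(3 - \sqrt{15}\right)^n.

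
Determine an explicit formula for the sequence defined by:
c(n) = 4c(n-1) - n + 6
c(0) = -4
First-order linear with linear forcing.
Homogeneous solution: c_h(n) = A·(4)^n.
Try particular c_p(n) = pn + q. Substituting:
  pn + q = 4(p(n-1) + q) - n + 6.
Matching the n-coefficient: p = 4p - 1 ⇒ p = \frac{1}{3}.
Matching constants: q = -4p + 4q + 6 ⇒ q = - \frac{14}{9}.
General: c(n) = A·(4)^n + \frac{n}{3} - \frac{14}{9}.
Apply c(0) = -4: A - \frac{14}{9} = -4 ⇒ A = - \frac{22}{9}.
So c(n) = - \frac{22 \cdot 4^{n}}{9} + \frac{n}{3} - \frac{14}{9}.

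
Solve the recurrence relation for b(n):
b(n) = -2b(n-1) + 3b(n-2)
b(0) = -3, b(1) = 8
Characteristic equation: x² + 2x - 3 = 0, which factors as (x - (1))(x - (-3)) = 0.
Roots r₁ = 1, r₂ = -3 (distinct).
General solution: b(n) = A·(1)^n + B·(-3)^n.
From b(0) = -3: A + B = -3.
From b(1) = 8: A - 3B = 8.
Solving: A = - \frac{1}{4}, B = - \frac{11}{4}.
So b(n) = - \frac{11 \left(-3\right)^{n}}{4} - \frac{1}{4}.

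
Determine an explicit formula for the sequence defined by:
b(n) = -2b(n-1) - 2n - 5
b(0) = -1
First-order linear with linear forcing.
Homogeneous solution: b_h(n) = A·(-2)^n.
Try particular b_p(n) = pn + q. Substituting:
  pn + q = -2(p(n-1) + q) - 2n - 5.
Matching the n-coefficient: p = -2p - 2 ⇒ p = - \frac{2}{3}.
Matching constants: q = 2p - 2q - 5 ⇒ q = - \frac{19}{9}.
General: b(n) = A·(-2)^n - \frac{2 n}{3} - \frac{19}{9}.
Apply b(0) = -1: A - \frac{19}{9} = -1 ⇒ A = \frac{10}{9}.
So b(n) = \frac{10 \left(-2\right)^{n}}{9} - \frac{2 n}{3} - \frac{19}{9}.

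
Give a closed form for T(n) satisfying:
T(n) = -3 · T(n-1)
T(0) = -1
Pure geometric recurrence with ratio -3.
By induction T(n) = T(0) · (-3)^n = - \left(-3\right)^{n}.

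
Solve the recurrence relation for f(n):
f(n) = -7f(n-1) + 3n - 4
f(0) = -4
First-order linear with linear forcing.
Homogeneous solution: f_h(n) = A·(-7)^n.
Try particular f_p(n) = pn + q. Substituting:
  pn + q = -7(p(n-1) + q) + 3n - 4.
Matching the n-coefficient: p = -7p + 3 ⇒ p = \frac{3}{8}.
Matching constants: q = 7p - 7q - 4 ⇒ q = - \frac{11}{64}.
General: f(n) = A·(-7)^n + \frac{3 n}{8} - \frac{11}{64}.
Apply f(0) = -4: A - \frac{11}{64} = -4 ⇒ A = - \frac{245}{64}.
So f(n) = - \frac{245 \left(-7\right)^{n}}{64} + \frac{3 n}{8} - \frac{11}{64}.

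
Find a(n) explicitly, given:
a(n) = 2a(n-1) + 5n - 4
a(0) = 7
First-order linear with linear forcing.
Homogeneous solution: a_h(n) = A·(2)^n.
Try particular a_p(n) = pn + q. Substituting:
  pn + q = 2(p(n-1) + q) + 5n - 4.
Matching the n-coefficient: p = 2p + 5 ⇒ p = -5.
Matching constants: q = -2p + 2q - 4 ⇒ q = -6.
General: a(n) = A·(2)^n - 5 n - 6.
Apply a(0) = 7: A - 6 = 7 ⇒ A = 13.
So a(n) = 13 \cdot 2^{n} - 5 n - 6.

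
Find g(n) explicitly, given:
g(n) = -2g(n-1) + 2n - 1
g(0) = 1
First-order linear with linear forcing.
Homogeneous solution: g_h(n) = A·(-2)^n.
Try particular g_p(n) = pn + q. Substituting:
  pn + q = -2(p(n-1) + q) + 2n - 1.
Matching the n-coefficient: p = -2p + 2 ⇒ p = \frac{2}{3}.
Matching constants: q = 2p - 2q - 1 ⇒ q = \frac{1}{9}.
General: g(n) = A·(-2)^n + \frac{2 n}{3} + \frac{1}{9}.
Apply g(0) = 1: A + \frac{1}{9} = 1 ⇒ A = \frac{8}{9}.
So g(n) = \frac{8 \left(-2\right)^{n}}{9} + \frac{2 n}{3} + \frac{1}{9}.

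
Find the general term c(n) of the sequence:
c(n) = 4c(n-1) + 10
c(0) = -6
First-order linear non-homogeneous.
Homogeneous solution: c_h(n) = A·(4)^n.
Try constant particular solution c_p = K: K = 4K + 10 ⇒ K = - \frac{10}{3}.
General: c(n) = A·(4)^n - \frac{10}{3}.
Apply c(0) = -6: A - \frac{10}{3} = -6 ⇒ A = - \frac{8}{3}.
So c(n) = - \frac{8 \cdot 4^{n}}{3} - \frac{10}{3}.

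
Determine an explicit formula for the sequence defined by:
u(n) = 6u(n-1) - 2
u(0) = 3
First-order linear non-homogeneous.
Homogeneous solution: u_h(n) = A·(6)^n.
Try constant particular solution u_p = K: K = 6K - 2 ⇒ K = \frac{2}{5}.
General: u(n) = A·(6)^n + \frac{2}{5}.
Apply u(0) = 3: A + \frac{2}{5} = 3 ⇒ A = \frac{13}{5}.
So u(n) = \frac{13 \cdot 6^{n}}{5} + \frac{2}{5}.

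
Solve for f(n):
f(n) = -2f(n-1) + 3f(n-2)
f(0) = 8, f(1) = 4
Characteristic equation: x² + 2x - 3 = 0, which factors as (x - (-3))(x - (1)) = 0.
Roots r₁ = -3, r₂ = 1 (distinct).
General solution: f(n) = A·(-3)^n + B·(1)^n.
From f(0) = 8: A + B = 8.
From f(1) = 4: -3A + B = 4.
Solving: A = 1, B = 7.
So f(n) = \left(-3\right)^{n} + 7.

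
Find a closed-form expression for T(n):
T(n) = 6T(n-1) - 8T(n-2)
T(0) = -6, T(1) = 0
Characteristic equation: x² - 6x + 8 = 0, which factors as (x - (4))(x - (2)) = 0.
Roots r₁ = 4, r₂ = 2 (distinct).
General solution: T(n) = A·(4)^n + B·(2)^n.
From T(0) = -6: A + B = -6.
From T(1) = 0: 4A + 2B = 0.
Solving: A = 6, B = -12.
So T(n) = - 12 \cdot 2^{n} + 6 \cdot 4^{n}.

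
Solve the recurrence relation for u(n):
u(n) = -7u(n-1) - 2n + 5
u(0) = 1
First-order linear with linear forcing.
Homogeneous solution: u_h(n) = A·(-7)^n.
Try particular u_p(n) = pn + q. Substituting:
  pn + q = -7(p(n-1) + q) - 2n + 5.
Matching the n-coefficient: p = -7p - 2 ⇒ p = - \frac{1}{4}.
Matching constants: q = 7p - 7q + 5 ⇒ q = \frac{13}{32}.
General: u(n) = A·(-7)^n - \frac{n}{4} + \frac{13}{32}.
Apply u(0) = 1: A + \frac{13}{32} = 1 ⇒ A = \frac{19}{32}.
So u(n) = \frac{19 \left(-7\right)^{n}}{32} - \frac{n}{4} + \frac{13}{32}.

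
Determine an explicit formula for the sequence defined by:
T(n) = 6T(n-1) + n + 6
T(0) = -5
First-order linear with linear forcing.
Homogeneous solution: T_h(n) = A·(6)^n.
Try particular T_p(n) = pn + q. Substituting:
  pn + q = 6(p(n-1) + q) + n + 6.
Matching the n-coefficient: p = 6p + 1 ⇒ p = - \frac{1}{5}.
Matching constants: q = -6p + 6q + 6 ⇒ q = - \frac{36}{25}.
General: T(n) = A·(6)^n - \frac{n}{5} - \frac{36}{25}.
Apply T(0) = -5: A - \frac{36}{25} = -5 ⇒ A = - \frac{89}{25}.
So T(n) = - \frac{89 \cdot 6^{n}}{25} - \frac{n}{5} - \frac{36}{25}.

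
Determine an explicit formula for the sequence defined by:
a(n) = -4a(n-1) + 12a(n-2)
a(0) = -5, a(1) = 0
Characteristic equation: x² + 4x - 12 = 0, which factors as (x - (2))(x - (-6)) = 0.
Roots r₁ = 2, r₂ = -6 (distinct).
General solution: a(n) = A·(2)^n + B·(-6)^n.
From a(0) = -5: A + B = -5.
From a(1) = 0: 2A - 6B = 0.
Solving: A = - \frac{15}{4}, B = - \frac{5}{4}.
So a(n) = - \frac{5 \left(-6\right)^{n}}{4} - \frac{15 \cdot 2^{n}}{4}.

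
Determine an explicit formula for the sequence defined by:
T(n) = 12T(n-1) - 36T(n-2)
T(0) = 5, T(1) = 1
Characteristic equation: x² - 12x + 36 = 0, which is (x - (6))².
Repeated root r = 6.
General solution: T(n) = (A + Bn)·(6)^n.
From T(0) = 5: A = 5.
From T(1) = 1: (A + B)·(6) = 1 ⇒ B = - \frac{29}{6}.
So T(n) = \left(5 - \frac{29 n}{6}\right) \cdot (6)^n.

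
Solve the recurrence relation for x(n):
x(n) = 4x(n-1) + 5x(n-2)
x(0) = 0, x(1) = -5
Characteristic equation: x² - 4x - 5 = 0, which factors as (x - (-1))(x - (5)) = 0.
Roots r₁ = -1, r₂ = 5 (distinct).
General solution: x(n) = A·(-1)^n + B·(5)^n.
From x(0) = 0: A + B = 0.
From x(1) = -5: -A + 5B = -5.
Solving: A = \frac{5}{6}, B = - \frac{5}{6}.
So x(n) = \frac{5 \left(-1\right)^{n}}{6} - \frac{5 \cdot 5^{n}}{6}.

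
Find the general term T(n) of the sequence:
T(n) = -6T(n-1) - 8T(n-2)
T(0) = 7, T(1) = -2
Characteristic equation: x² + 6x + 8 = 0, which factors as (x - (-2))(x - (-4)) = 0.
Roots r₁ = -2, r₂ = -4 (distinct).
General solution: T(n) = A·(-2)^n + B·(-4)^n.
From T(0) = 7: A + B = 7.
From T(1) = -2: -2A - 4B = -2.
Solving: A = 13, B = -6.
So T(n) = 13 \left(-2\right)^{n} - 6 \left(-4\right)^{n}.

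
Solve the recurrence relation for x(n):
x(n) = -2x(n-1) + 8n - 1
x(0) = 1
First-order linear with linear forcing.
Homogeneous solution: x_h(n) = A·(-2)^n.
Try particular x_p(n) = pn + q. Substituting:
  pn + q = -2(p(n-1) + q) + 8n - 1.
Matching the n-coefficient: p = -2p + 8 ⇒ p = \frac{8}{3}.
Matching constants: q = 2p - 2q - 1 ⇒ q = \frac{13}{9}.
General: x(n) = A·(-2)^n + \frac{8 n}{3} + \frac{13}{9}.
Apply x(0) = 1: A + \frac{13}{9} = 1 ⇒ A = - \frac{4}{9}.
So x(n) = - \frac{4 \left(-2\right)^{n}}{9} + \frac{8 n}{3} + \frac{13}{9}.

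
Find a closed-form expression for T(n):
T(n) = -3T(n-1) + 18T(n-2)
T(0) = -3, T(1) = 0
Characteristic equation: x² + 3x - 18 = 0, which factors as (x - (3))(x - (-6)) = 0.
Roots r₁ = 3, r₂ = -6 (distinct).
General solution: T(n) = A·(3)^n + B·(-6)^n.
From T(0) = -3: A + B = -3.
From T(1) = 0: 3A - 6B = 0.
Solving: A = -2, B = -1.
So T(n) = - \left(-6\right)^{n} - 2 \cdot 3^{n}.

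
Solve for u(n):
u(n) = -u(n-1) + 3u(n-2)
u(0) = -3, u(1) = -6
Characteristic equation: x² + x - 3 = 0.
Discriminant Δ = (-1)² + 4·(3) = 13.
Roots r₁,₂ = (-1 ± √13)/2, so r₁ = - \frac{1}{2} + \frac{\sqrt{13}}{2}, r₂ = - \frac{\sqrt{13}}{2} - \frac{1}{2}.
General solution: u(n) = A·r₁^n + B·r₂^n.
From the initial conditions, A + B = -3 and r₁A + r₂B = -6.
Since r₁ - r₂ = √13: A = (-6 - (-3)r₂)/√13 = - \frac{15 \sqrt{13}}{26} - \frac{3}{2}, and B = -3 - A = - \frac{3}{2} + \frac{15 \sqrt{13}}{26}.
So u(n) = \left(- \frac{15 \sqrt{13}}{26} - \frac{3}{2}\right)\left(- \frac{1}{2} + \frac{\sqrt{13}}{2}\right)^n + \left(- \frac{3}{2} + \frac{15 \sqrt{13}}{26}\right)\left(- \frac{\sqrt{13}}{2} - \frac{1}{2}\right)^n.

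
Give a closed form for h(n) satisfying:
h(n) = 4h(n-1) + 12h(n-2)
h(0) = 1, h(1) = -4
Characteristic equation: x² - 4x - 12 = 0, which factors as (x - (-2))(x - (6)) = 0.
Roots r₁ = -2, r₂ = 6 (distinct).
General solution: h(n) = A·(-2)^n + B·(6)^n.
From h(0) = 1: A + B = 1.
From h(1) = -4: -2A + 6B = -4.
Solving: A = \frac{5}{4}, B = - \frac{1}{4}.
So h(n) = \frac{5 \left(-2\right)^{n}}{4} - \frac{6^{n}}{4}.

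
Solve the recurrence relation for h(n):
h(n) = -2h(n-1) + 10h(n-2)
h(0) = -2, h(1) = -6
Characteristic equation: x² + 2x - 10 = 0.
Discriminant Δ = (-2)² + 4·(10) = 44.
Roots r₁,₂ = (-2 ± √44)/2, so r₁ = -1 + \sqrt{11}, r₂ = - \sqrt{11} - 1.
General solution: h(n) = A·r₁^n + B·r₂^n.
From the initial conditions, A + B = -2 and r₁A + r₂B = -6.
Since r₁ - r₂ = √44: A = (-6 - (-2)r₂)/√44 = - \frac{4 \sqrt{11}}{11} - 1, and B = -2 - A = -1 + \frac{4 \sqrt{11}}{11}.
So h(n) = \left(- \frac{4 \sqrt{11}}{11} - 1\right)\left(-1 + \sqrt{11}\right)^n + \left(-1 + \frac{4 \sqrt{11}}{11}\right)\left(- \sqrt{11} - 1\right)^n.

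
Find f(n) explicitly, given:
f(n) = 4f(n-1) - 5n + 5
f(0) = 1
First-order linear with linear forcing.
Homogeneous solution: f_h(n) = A·(4)^n.
Try particular f_p(n) = pn + q. Substituting:
  pn + q = 4(p(n-1) + q) - 5n + 5.
Matching the n-coefficient: p = 4p - 5 ⇒ p = \frac{5}{3}.
Matching constants: q = -4p + 4q + 5 ⇒ q = \frac{5}{9}.
General: f(n) = A·(4)^n + \frac{5 n}{3} + \frac{5}{9}.
Apply f(0) = 1: A + \frac{5}{9} = 1 ⇒ A = \frac{4}{9}.
So f(n) = \frac{4 \cdot 4^{n}}{9} + \frac{5 n}{3} + \frac{5}{9}.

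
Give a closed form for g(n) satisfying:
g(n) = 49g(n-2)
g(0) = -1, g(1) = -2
Characteristic equation: x² - 49 = 0, which factors as (x - (7))(x - (-7)) = 0.
Roots r₁ = 7, r₂ = -7 (distinct).
General solution: g(n) = A·(7)^n + B·(-7)^n.
From g(0) = -1: A + B = -1.
From g(1) = -2: 7A - 7B = -2.
Solving: A = - \frac{9}{14}, B = - \frac{5}{14}.
So g(n) = - \frac{5 \left(-7\right)^{n}}{14} - \frac{9 \cdot 7^{n}}{14}.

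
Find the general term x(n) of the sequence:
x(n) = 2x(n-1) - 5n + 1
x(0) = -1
First-order linear with linear forcing.
Homogeneous solution: x_h(n) = A·(2)^n.
Try particular x_p(n) = pn + q. Substituting:
  pn + q = 2(p(n-1) + q) - 5n + 1.
Matching the n-coefficient: p = 2p - 5 ⇒ p = 5.
Matching constants: q = -2p + 2q + 1 ⇒ q = 9.
General: x(n) = A·(2)^n + 5 n + 9.
Apply x(0) = -1: A + 9 = -1 ⇒ A = -10.
So x(n) = - 10 \cdot 2^{n} + 5 n + 9.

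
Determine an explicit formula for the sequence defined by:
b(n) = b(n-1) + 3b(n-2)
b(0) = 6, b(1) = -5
Characteristic equation: x² - x - 3 = 0.
Discriminant Δ = (1)² + 4·(3) = 13.
Roots r₁,₂ = (1 ± √13)/2, so r₁ = \frac{1}{2} + \frac{\sqrt{13}}{2}, r₂ = \frac{1}{2} - \frac{\sqrt{13}}{2}.
General solution: b(n) = A·r₁^n + B·r₂^n.
From the initial conditions, A + B = 6 and r₁A + r₂B = -5.
Since r₁ - r₂ = √13: A = (-5 - (6)r₂)/√13 = 3 - \frac{8 \sqrt{13}}{13}, and B = 6 - A = \frac{8 \sqrt{13}}{13} + 3.
So b(n) = \left(3 - \frac{8 \sqrt{13}}{13}\right)\left(\frac{1}{2} + \frac{\sqrt{13}}{2}\right)^n + \left(\frac{8 \sqrt{13}}{13} + 3\right)\left(\frac{1}{2} - \frac{\sqrt{13}}{2}\right)^n.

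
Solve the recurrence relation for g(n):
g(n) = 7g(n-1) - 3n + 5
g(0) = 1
First-order linear with linear forcing.
Homogeneous solution: g_h(n) = A·(7)^n.
Try particular g_p(n) = pn + q. Substituting:
  pn + q = 7(p(n-1) + q) - 3n + 5.
Matching the n-coefficient: p = 7p - 3 ⇒ p = \frac{1}{2}.
Matching constants: q = -7p + 7q + 5 ⇒ q = - \frac{1}{4}.
General: g(n) = A·(7)^n + \frac{n}{2} - \frac{1}{4}.
Apply g(0) = 1: A - \frac{1}{4} = 1 ⇒ A = \frac{5}{4}.
So g(n) = \frac{5 \cdot 7^{n}}{4} + \frac{n}{2} - \frac{1}{4}.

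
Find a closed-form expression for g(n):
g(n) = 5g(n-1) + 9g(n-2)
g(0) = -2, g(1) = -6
Characteristic equation: x² - 5x - 9 = 0.
Discriminant Δ = (5)² + 4·(9) = 61.
Roots r₁,₂ = (5 ± √61)/2, so r₁ = \frac{5}{2} + \frac{\sqrt{61}}{2}, r₂ = \frac{5}{2} - \frac{\sqrt{61}}{2}.
General solution: g(n) = A·r₁^n + B·r₂^n.
From the initial conditions, A + B = -2 and r₁A + r₂B = -6.
Since r₁ - r₂ = √61: A = (-6 - (-2)r₂)/√61 = -1 - \frac{\sqrt{61}}{61}, and B = -2 - A = -1 + \frac{\sqrt{61}}{61}.
So g(n) = \left(-1 - \frac{\sqrt{61}}{61}\right)\left(\frac{5}{2} + \frac{\sqrt{61}}{2}\right)^n + \left(-1 + \frac{\sqrt{61}}{61}\right)\left(\frac{5}{2} - \frac{\sqrt{61}}{2}\right)^n.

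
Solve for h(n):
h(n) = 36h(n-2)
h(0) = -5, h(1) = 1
Characteristic equation: x² - 36 = 0, which factors as (x - (-6))(x - (6)) = 0.
Roots r₁ = -6, r₂ = 6 (distinct).
General solution: h(n) = A·(-6)^n + B·(6)^n.
From h(0) = -5: A + B = -5.
From h(1) = 1: -6A + 6B = 1.
Solving: A = - \frac{31}{12}, B = - \frac{29}{12}.
So h(n) = - \frac{31 \left(-6\right)^{n}}{12} - \frac{29 \cdot 6^{n}}{12}.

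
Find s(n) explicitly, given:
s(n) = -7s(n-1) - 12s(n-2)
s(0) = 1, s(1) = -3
Characteristic equation: x² + 7x + 12 = 0, which factors as (x - (-4))(x - (-3)) = 0.
Roots r₁ = -4, r₂ = -3 (distinct).
General solution: s(n) = A·(-4)^n + B·(-3)^n.
From s(0) = 1: A + B = 1.
From s(1) = -3: -4A - 3B = -3.
Solving: A = 0, B = 1.
So s(n) = \left(-3\right)^{n}.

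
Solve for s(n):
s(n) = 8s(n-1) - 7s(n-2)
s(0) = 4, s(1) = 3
Characteristic equation: x² - 8x + 7 = 0, which factors as (x - (1))(x - (7)) = 0.
Roots r₁ = 1, r₂ = 7 (distinct).
General solution: s(n) = A·(1)^n + B·(7)^n.
From s(0) = 4: A + B = 4.
From s(1) = 3: A + 7B = 3.
Solving: A = \frac{25}{6}, B = - \frac{1}{6}.
So s(n) = \frac{25}{6} - \frac{7^{n}}{6}.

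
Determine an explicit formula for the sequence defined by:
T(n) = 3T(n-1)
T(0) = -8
This is a homogeneous first-order recurrence with ratio 3.
By induction T(n) = T(0) · (3)^n = - 8 \cdot 3^{n}.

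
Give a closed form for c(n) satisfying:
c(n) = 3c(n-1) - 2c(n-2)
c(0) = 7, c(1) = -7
Characteristic equation: x² - 3x + 2 = 0, which factors as (x - (1))(x - (2)) = 0.
Roots r₁ = 1, r₂ = 2 (distinct).
General solution: c(n) = A·(1)^n + B·(2)^n.
From c(0) = 7: A + B = 7.
From c(1) = -7: A + 2B = -7.
Solving: A = 21, B = -14.
So c(n) = 21 - 14 \cdot 2^{n}.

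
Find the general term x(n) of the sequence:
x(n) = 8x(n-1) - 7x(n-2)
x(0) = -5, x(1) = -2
Characteristic equation: x² - 8x + 7 = 0, which factors as (x - (1))(x - (7)) = 0.
Roots r₁ = 1, r₂ = 7 (distinct).
General solution: x(n) = A·(1)^n + B·(7)^n.
From x(0) = -5: A + B = -5.
From x(1) = -2: A + 7B = -2.
Solving: A = - \frac{11}{2}, B = \frac{1}{2}.
So x(n) = \frac{7^{n}}{2} - \frac{11}{2}.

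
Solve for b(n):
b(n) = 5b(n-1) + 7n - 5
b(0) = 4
First-order linear with linear forcing.
Homogeneous solution: b_h(n) = A·(5)^n.
Try particular b_p(n) = pn + q. Substituting:
  pn + q = 5(p(n-1) + q) + 7n - 5.
Matching the n-coefficient: p = 5p + 7 ⇒ p = - \frac{7}{4}.
Matching constants: q = -5p + 5q - 5 ⇒ q = - \frac{15}{16}.
General: b(n) = A·(5)^n - \frac{7 n}{4} - \frac{15}{16}.
Apply b(0) = 4: A - \frac{15}{16} = 4 ⇒ A = \frac{79}{16}.
So b(n) = \frac{79 \cdot 5^{n}}{16} - \frac{7 n}{4} - \frac{15}{16}.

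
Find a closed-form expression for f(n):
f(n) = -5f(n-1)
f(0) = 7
This is a homogeneous first-order recurrence with ratio -5.
By induction f(n) = f(0) · (-5)^n = 7 \left(-5\right)^{n}.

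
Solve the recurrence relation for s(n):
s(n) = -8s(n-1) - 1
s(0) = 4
First-order linear non-homogeneous.
Homogeneous solution: s_h(n) = A·(-8)^n.
Try constant particular solution s_p = K: K = -8K - 1 ⇒ K = - \frac{1}{9}.
General: s(n) = A·(-8)^n - \frac{1}{9}.
Apply s(0) = 4: A - \frac{1}{9} = 4 ⇒ A = \frac{37}{9}.
So s(n) = \frac{37 \left(-8\right)^{n}}{9} - \frac{1}{9}.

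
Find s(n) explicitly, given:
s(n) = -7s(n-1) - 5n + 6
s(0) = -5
First-order linear with linear forcing.
Homogeneous solution: s_h(n) = A·(-7)^n.
Try particular s_p(n) = pn + q. Substituting:
  pn + q = -7(p(n-1) + q) - 5n + 6.
Matching the n-coefficient: p = -7p - 5 ⇒ p = - \frac{5}{8}.
Matching constants: q = 7p - 7q + 6 ⇒ q = \frac{13}{64}.
General: s(n) = A·(-7)^n - \frac{5 n}{8} + \frac{13}{64}.
Apply s(0) = -5: A + \frac{13}{64} = -5 ⇒ A = - \frac{333}{64}.
So s(n) = - \frac{333 \left(-7\right)^{n}}{64} - \frac{5 n}{8} + \frac{13}{64}.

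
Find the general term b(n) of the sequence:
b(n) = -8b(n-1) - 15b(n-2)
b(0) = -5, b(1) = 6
Characteristic equation: x² + 8x + 15 = 0, which factors as (x - (-5))(x - (-3)) = 0.
Roots r₁ = -5, r₂ = -3 (distinct).
General solution: b(n) = A·(-5)^n + B·(-3)^n.
From b(0) = -5: A + B = -5.
From b(1) = 6: -5A - 3B = 6.
Solving: A = \frac{9}{2}, B = - \frac{19}{2}.
So b(n) = - \frac{19 \left(-3\right)^{n}}{2} + \frac{9 \left(-5\right)^{n}}{2}.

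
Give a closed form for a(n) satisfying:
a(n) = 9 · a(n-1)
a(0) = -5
Pure geometric recurrence with ratio 9.
By induction a(n) = a(0) · (9)^n = - 5 \cdot 9^{n}.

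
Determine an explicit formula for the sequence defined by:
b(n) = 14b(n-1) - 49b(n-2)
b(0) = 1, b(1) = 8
Characteristic equation: x² - 14x + 49 = 0, which is (x - (7))².
Repeated root r = 7.
General solution: b(n) = (A + Bn)·(7)^n.
From b(0) = 1: A = 1.
From b(1) = 8: (A + B)·(7) = 8 ⇒ B = \frac{1}{7}.
So b(n) = \left(\frac{n}{7} + 1\right) \cdot (7)^n.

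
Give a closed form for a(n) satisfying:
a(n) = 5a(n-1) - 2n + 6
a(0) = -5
First-order linear with linear forcing.
Homogeneous solution: a_h(n) = A·(5)^n.
Try particular a_p(n) = pn + q. Substituting:
  pn + q = 5(p(n-1) + q) - 2n + 6.
Matching the n-coefficient: p = 5p - 2 ⇒ p = \frac{1}{2}.
Matching constants: q = -5p + 5q + 6 ⇒ q = - \frac{7}{8}.
General: a(n) = A·(5)^n + \frac{n}{2} - \frac{7}{8}.
Apply a(0) = -5: A - \frac{7}{8} = -5 ⇒ A = - \frac{33}{8}.
So a(n) = - \frac{33 \cdot 5^{n}}{8} + \frac{n}{2} - \frac{7}{8}.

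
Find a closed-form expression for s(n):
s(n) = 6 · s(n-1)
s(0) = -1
Pure geometric recurrence with ratio 6.
By induction s(n) = s(0) · (6)^n = - 6^{n}.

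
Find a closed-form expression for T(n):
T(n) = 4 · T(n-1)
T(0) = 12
Pure geometric recurrence with ratio 4.
By induction T(n) = T(0) · (4)^n = 12 \cdot 4^{n}.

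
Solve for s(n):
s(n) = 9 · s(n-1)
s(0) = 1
Pure geometric recurrence with ratio 9.
By induction s(n) = s(0) · (9)^n = 9^{n}.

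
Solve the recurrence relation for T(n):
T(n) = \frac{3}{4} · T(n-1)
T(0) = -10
Pure geometric recurrence with ratio \frac{3}{4}.
By induction T(n) = T(0) · (\frac{3}{4})^n = - 10 \left(\frac{3}{4}\right)^{n}.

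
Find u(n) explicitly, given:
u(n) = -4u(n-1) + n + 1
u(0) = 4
First-order linear with linear forcing.
Homogeneous solution: u_h(n) = A·(-4)^n.
Try particular u_p(n) = pn + q. Substituting:
  pn + q = -4(p(n-1) + q) + n + 1.
Matching the n-coefficient: p = -4p + 1 ⇒ p = \frac{1}{5}.
Matching constants: q = 4p - 4q + 1 ⇒ q = \frac{9}{25}.
General: u(n) = A·(-4)^n + \frac{n}{5} + \frac{9}{25}.
Apply u(0) = 4: A + \frac{9}{25} = 4 ⇒ A = \frac{91}{25}.
So u(n) = \frac{91 \left(-4\right)^{n}}{25} + \frac{n}{5} + \frac{9}{25}.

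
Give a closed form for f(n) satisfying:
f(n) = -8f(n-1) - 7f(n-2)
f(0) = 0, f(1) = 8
Characteristic equation: x² + 8x + 7 = 0, which factors as (x - (-7))(x - (-1)) = 0.
Roots r₁ = -7, r₂ = -1 (distinct).
General solution: f(n) = A·(-7)^n + B·(-1)^n.
From f(0) = 0: A + B = 0.
From f(1) = 8: -7A - B = 8.
Solving: A = - \frac{4}{3}, B = \frac{4}{3}.
So f(n) = \frac{4 \left(-1\right)^{n}}{3} - \frac{4 \left(-7\right)^{n}}{3}.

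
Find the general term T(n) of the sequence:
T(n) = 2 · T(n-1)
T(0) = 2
Pure geometric recurrence with ratio 2.
By induction T(n) = T(0) · (2)^n = 2 \cdot 2^{n}.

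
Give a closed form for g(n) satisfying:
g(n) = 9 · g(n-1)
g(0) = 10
Pure geometric recurrence with ratio 9.
By induction g(n) = g(0) · (9)^n = 10 \cdot 9^{n}.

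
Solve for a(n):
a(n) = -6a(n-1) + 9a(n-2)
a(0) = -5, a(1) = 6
Characteristic equation: x² + 6x - 9 = 0.
Discriminant Δ = (-6)² + 4·(9) = 72.
Roots r₁,₂ = (-6 ± √72)/2, so r₁ = -3 + 3 \sqrt{2}, r₂ = - 3 \sqrt{2} - 3.
General solution: a(n) = A·r₁^n + B·r₂^n.
From the initial conditions, A + B = -5 and r₁A + r₂B = 6.
Since r₁ - r₂ = √72: A = (6 - (-5)r₂)/√72 = - \frac{5}{2} - \frac{3 \sqrt{2}}{4}, and B = -5 - A = - \frac{5}{2} + \frac{3 \sqrt{2}}{4}.
So a(n) = \left(- \frac{5}{2} - \frac{3 \sqrt{2}}{4}\right)\left(-3 + 3 \sqrt{2}\right)^n + \left(- \frac{5}{2} + \frac{3 \sqrt{2}}{4}\right)\left(- 3 \sqrt{2} - 3\right)^n.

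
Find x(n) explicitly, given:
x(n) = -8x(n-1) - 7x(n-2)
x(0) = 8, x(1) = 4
Characteristic equation: x² + 8x + 7 = 0, which factors as (x - (-7))(x - (-1)) = 0.
Roots r₁ = -7, r₂ = -1 (distinct).
General solution: x(n) = A·(-7)^n + B·(-1)^n.
From x(0) = 8: A + B = 8.
From x(1) = 4: -7A - B = 4.
Solving: A = -2, B = 10.
So x(n) = 10 \left(-1\right)^{n} - 2 \left(-7\right)^{n}.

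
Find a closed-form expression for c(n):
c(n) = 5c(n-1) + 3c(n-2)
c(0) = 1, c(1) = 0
Characteristic equation: x² - 5x - 3 = 0.
Discriminant Δ = (5)² + 4·(3) = 37.
Roots r₁,₂ = (5 ± √37)/2, so r₁ = \frac{5}{2} + \frac{\sqrt{37}}{2}, r₂ = \frac{5}{2} - \frac{\sqrt{37}}{2}.
General solution: c(n) = A·r₁^n + B·r₂^n.
From the initial conditions, A + B = 1 and r₁A + r₂B = 0.
Since r₁ - r₂ = √37: A = (0 - (1)r₂)/√37 = \frac{1}{2} - \frac{5 \sqrt{37}}{74}, and B = 1 - A = \frac{5 \sqrt{37}}{74} + \frac{1}{2}.
So c(n) = \left(\frac{1}{2} - \frac{5 \sqrt{37}}{74}\right)\left(\frac{5}{2} + \frac{\sqrt{37}}{2}\right)^n + \left(\frac{5 \sqrt{37}}{74} + \frac{1}{2}\right)\left(\frac{5}{2} - \frac{\sqrt{37}}{2}\right)^n.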